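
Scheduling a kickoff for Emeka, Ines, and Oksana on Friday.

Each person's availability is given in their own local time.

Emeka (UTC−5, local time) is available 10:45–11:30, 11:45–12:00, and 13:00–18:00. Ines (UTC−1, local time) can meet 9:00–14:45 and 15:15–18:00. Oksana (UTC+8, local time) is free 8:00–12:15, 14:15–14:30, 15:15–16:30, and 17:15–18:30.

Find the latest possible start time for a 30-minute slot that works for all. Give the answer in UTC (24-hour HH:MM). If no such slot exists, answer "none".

Emeka → UTC: 15:45–16:30, 16:45–17:00, 18:00–23:00.
Ines → UTC: 10:00–15:45, 16:15–19:00.
Oksana → UTC: 00:00–04:15, 06:15–06:30, 07:15–08:30, 09:15–10:30.
Emeka ∩ Ines: 16:15–16:30, 16:45–17:00, 18:00–19:00.
Emeka ∩ Ines ∩ Oksana: (none).
Windows ≥ 30 min: (none).

none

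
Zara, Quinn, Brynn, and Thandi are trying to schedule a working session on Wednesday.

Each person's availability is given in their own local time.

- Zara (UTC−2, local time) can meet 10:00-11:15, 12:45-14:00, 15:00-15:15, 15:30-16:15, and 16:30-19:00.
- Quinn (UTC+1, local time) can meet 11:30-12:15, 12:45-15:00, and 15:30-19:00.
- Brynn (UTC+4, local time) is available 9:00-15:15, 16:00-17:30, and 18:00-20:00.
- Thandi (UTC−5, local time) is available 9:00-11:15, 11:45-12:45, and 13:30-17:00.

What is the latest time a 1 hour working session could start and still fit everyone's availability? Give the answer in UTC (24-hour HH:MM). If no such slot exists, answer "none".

Zara → UTC: 12:00–13:15, 14:45–16:00, 17:00–17:15, 17:30–18:15, 18:30–21:00.
Quinn → UTC: 10:30–11:15, 11:45–14:00, 14:30–18:00.
Brynn → UTC: 05:00–11:15, 12:00–13:30, 14:00–16:00.
Thandi → UTC: 14:00–16:15, 16:45–17:45, 18:30–22:00.
Zara ∩ Quinn: 12:00–13:15, 14:45–16:00, 17:00–17:15, 17:30–18:00.
Zara ∩ Quinn ∩ Brynn: 12:00–13:15, 14:45–16:00.
Zara ∩ Quinn ∩ Brynn ∩ Thandi: 14:45–16:00.
Windows ≥ 60 min: 14:45–16:00.
Latest start in the last window 14:45–16:00 is 16:00 − 60 min = 15:00.

15:00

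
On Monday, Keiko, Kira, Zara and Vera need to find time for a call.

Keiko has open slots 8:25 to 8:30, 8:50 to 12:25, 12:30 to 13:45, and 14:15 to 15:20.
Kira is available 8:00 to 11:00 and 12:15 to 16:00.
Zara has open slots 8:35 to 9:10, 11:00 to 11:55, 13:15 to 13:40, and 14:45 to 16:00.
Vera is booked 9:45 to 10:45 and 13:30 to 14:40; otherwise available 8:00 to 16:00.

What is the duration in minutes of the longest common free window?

35 minutes

Vera free within 08:00–16:00: 08:00–09:45, 10:45–13:30, 14:40–16:00.
Keiko ∩ Kira: 08:25–08:30, 08:50–11:00, 12:15–12:25, 12:30–13:45, 14:15–15:20.
Keiko ∩ Kira ∩ Zara: 08:50–09:10, 13:15–13:40, 14:45–15:20.
Keiko ∩ Kira ∩ Zara ∩ Vera: 08:50–09:10, 13:15–13:30, 14:45–15:20.
Common window lengths: 20, 15, 35 min; longest is 35.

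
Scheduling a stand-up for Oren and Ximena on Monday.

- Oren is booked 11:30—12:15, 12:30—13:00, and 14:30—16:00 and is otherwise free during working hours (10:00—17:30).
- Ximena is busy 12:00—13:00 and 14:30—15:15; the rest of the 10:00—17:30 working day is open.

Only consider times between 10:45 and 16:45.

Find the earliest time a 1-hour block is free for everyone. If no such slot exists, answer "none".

Oren free within 10:00–17:30: 10:00–11:30, 12:15–12:30, 13:00–14:30, 16:00–17:30.
Ximena free within 10:00–17:30: 10:00–12:00, 13:00–14:30, 15:15–17:30.
Oren ∩ Ximena: 10:00–11:30, 13:00–14:30, 16:00–17:30.
Restricted to 10:45–16:45: 10:45–11:30, 13:00–14:30, 16:00–16:45.
Windows ≥ 60 min: 13:00–14:30.
Earliest such window starts at 13:00.

13:00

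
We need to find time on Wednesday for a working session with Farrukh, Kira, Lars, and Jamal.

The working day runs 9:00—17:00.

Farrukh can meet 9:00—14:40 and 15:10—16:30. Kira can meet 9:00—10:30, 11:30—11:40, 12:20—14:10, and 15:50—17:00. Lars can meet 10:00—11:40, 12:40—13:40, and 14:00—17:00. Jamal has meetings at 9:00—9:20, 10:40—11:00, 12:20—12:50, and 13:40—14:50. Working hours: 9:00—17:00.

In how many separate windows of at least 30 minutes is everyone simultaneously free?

3

Jamal free within 09:00–17:00: 09:20–10:40, 11:00–12:20, 12:50–13:40, 14:50–17:00.
Farrukh ∩ Kira: 09:00–10:30, 11:30–11:40, 12:20–14:10, 15:50–16:30.
Farrukh ∩ Kira ∩ Lars: 10:00–10:30, 11:30–11:40, 12:40–13:40, 14:00–14:10, 15:50–16:30.
Farrukh ∩ Kira ∩ Lars ∩ Jamal: 10:00–10:30, 11:30–11:40, 12:50–13:40, 15:50–16:30.
Windows ≥ 30 min: 10:00–10:30, 12:50–13:40, 15:50–16:30.
That's 3 windows.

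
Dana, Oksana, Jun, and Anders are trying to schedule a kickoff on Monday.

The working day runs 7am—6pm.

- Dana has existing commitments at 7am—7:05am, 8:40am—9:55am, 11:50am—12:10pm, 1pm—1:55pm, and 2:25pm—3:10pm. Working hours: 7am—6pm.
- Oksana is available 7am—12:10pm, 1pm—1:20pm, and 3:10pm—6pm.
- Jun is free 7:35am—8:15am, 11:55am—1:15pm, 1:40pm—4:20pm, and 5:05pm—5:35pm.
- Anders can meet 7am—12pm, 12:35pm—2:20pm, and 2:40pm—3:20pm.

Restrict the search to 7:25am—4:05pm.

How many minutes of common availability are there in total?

Dana free within 07:00–18:00: 07:05–08:40, 09:55–11:50, 12:10–13:00, 13:55–14:25, 15:10–18:00.
Dana ∩ Oksana: 07:05–08:40, 09:55–11:50, 15:10–18:00.
Dana ∩ Oksana ∩ Jun: 07:35–08:15, 15:10–16:20, 17:05–17:35.
Dana ∩ Oksana ∩ Jun ∩ Anders: 07:35–08:15, 15:10–15:20.
Restricted to 07:25–16:05: 07:35–08:15, 15:10–15:20.
Total common minutes: 40 + 10 = 50.

50 minutes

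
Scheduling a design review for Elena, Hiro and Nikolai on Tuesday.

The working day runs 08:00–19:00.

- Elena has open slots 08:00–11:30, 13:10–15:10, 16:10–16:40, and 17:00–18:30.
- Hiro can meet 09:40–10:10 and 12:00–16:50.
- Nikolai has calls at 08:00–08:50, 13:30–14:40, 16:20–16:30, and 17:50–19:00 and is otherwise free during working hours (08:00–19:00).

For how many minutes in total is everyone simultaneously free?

Nikolai free within 08:00–19:00: 08:50–13:30, 14:40–16:20, 16:30–17:50.
Elena ∩ Hiro: 09:40–10:10, 13:10–15:10, 16:10–16:40.
Elena ∩ Hiro ∩ Nikolai: 09:40–10:10, 13:10–13:30, 14:40–15:10, 16:10–16:20, 16:30–16:40.
Total common minutes: 30 + 20 + 30 + 10 + 10 = 100.

100 minutes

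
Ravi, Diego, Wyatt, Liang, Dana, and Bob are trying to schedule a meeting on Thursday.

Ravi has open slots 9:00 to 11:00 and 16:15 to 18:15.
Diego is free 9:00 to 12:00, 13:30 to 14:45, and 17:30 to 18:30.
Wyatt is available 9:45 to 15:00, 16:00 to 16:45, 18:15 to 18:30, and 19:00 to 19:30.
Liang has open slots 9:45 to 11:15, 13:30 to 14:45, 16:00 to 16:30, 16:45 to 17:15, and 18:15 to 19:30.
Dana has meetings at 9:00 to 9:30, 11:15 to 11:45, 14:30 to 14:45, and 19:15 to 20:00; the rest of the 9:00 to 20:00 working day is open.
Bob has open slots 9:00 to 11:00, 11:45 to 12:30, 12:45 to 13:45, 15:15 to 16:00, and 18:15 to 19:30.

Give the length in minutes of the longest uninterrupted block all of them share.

Dana free within 09:00–20:00: 09:30–11:15, 11:45–14:30, 14:45–19:15.
Ravi ∩ Diego: 09:00–11:00, 17:30–18:15.
Ravi ∩ Diego ∩ Wyatt: 09:45–11:00.
Ravi ∩ Diego ∩ Wyatt ∩ Liang: 09:45–11:00.
Ravi ∩ Diego ∩ Wyatt ∩ Liang ∩ Dana: 09:45–11:00.
Ravi ∩ Diego ∩ Wyatt ∩ Liang ∩ Dana ∩ Bob: 09:45–11:00.
Single common window of 75 minutes.

75 minutes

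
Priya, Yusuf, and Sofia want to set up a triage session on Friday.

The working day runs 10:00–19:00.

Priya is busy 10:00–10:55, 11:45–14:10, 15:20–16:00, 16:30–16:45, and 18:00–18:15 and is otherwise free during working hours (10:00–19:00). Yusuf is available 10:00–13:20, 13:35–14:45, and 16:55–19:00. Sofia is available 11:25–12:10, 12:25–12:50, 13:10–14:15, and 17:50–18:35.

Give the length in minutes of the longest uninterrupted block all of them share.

Priya free within 10:00–19:00: 10:55–11:45, 14:10–15:20, 16:00–16:30, 16:45–18:00, 18:15–19:00.
Priya ∩ Yusuf: 10:55–11:45, 14:10–14:45, 16:55–18:00, 18:15–19:00.
Priya ∩ Yusuf ∩ Sofia: 11:25–11:45, 14:10–14:15, 17:50–18:00, 18:15–18:35.
Common window lengths: 20, 5, 10, 20 min; longest is 20.

20 minutes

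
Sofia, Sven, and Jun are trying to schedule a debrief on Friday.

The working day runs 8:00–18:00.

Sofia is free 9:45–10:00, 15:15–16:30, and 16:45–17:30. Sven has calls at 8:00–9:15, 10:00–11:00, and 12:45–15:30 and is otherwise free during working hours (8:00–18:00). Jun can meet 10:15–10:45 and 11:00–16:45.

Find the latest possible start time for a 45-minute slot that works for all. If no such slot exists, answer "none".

15:45

Sven free within 08:00–18:00: 09:15–10:00, 11:00–12:45, 15:30–18:00.
Sofia ∩ Sven: 09:45–10:00, 15:30–16:30, 16:45–17:30.
Sofia ∩ Sven ∩ Jun: 15:30–16:30.
Windows ≥ 45 min: 15:30–16:30.
Latest start in the last window 15:30–16:30 is 16:30 − 45 min = 15:45.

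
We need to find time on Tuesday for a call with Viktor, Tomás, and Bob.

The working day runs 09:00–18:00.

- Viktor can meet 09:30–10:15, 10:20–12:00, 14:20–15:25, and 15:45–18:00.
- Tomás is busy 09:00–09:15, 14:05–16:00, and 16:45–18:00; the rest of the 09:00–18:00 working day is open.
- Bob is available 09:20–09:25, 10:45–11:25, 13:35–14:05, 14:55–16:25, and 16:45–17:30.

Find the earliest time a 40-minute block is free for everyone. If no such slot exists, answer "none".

10:45

Tomás free within 09:00–18:00: 09:15–14:05, 16:00–16:45.
Viktor ∩ Tomás: 09:30–10:15, 10:20–12:00, 16:00–16:45.
Viktor ∩ Tomás ∩ Bob: 10:45–11:25, 16:00–16:25.
Windows ≥ 40 min: 10:45–11:25.
Earliest such window starts at 10:45.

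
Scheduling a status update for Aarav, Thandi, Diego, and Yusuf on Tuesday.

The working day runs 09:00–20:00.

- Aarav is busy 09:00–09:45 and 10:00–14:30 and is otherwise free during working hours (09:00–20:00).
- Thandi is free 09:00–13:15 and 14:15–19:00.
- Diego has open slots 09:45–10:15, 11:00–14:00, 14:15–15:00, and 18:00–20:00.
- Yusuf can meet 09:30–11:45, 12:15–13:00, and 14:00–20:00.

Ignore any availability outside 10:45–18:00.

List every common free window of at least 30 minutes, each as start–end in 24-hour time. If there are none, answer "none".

14:30–15:00

Aarav free within 09:00–20:00: 09:45–10:00, 14:30–20:00.
Aarav ∩ Thandi: 09:45–10:00, 14:30–19:00.
Aarav ∩ Thandi ∩ Diego: 09:45–10:00, 14:30–15:00, 18:00–19:00.
Aarav ∩ Thandi ∩ Diego ∩ Yusuf: 09:45–10:00, 14:30–15:00, 18:00–19:00.
Restricted to 10:45–18:00: 14:30–15:00.
Windows ≥ 30 min: 14:30–15:00.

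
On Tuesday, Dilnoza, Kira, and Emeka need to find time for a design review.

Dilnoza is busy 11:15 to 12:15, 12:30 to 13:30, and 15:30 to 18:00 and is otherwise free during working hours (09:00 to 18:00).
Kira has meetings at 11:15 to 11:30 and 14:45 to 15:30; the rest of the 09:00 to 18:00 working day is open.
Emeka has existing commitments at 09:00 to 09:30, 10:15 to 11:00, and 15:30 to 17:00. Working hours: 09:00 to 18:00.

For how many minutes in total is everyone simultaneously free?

Dilnoza free within 09:00–18:00: 09:00–11:15, 12:15–12:30, 13:30–15:30.
Kira free within 09:00–18:00: 09:00–11:15, 11:30–14:45, 15:30–18:00.
Emeka free within 09:00–18:00: 09:30–10:15, 11:00–15:30, 17:00–18:00.
Dilnoza ∩ Kira: 09:00–11:15, 12:15–12:30, 13:30–14:45.
Dilnoza ∩ Kira ∩ Emeka: 09:30–10:15, 11:00–11:15, 12:15–12:30, 13:30–14:45.
Total common minutes: 45 + 15 + 15 + 75 = 150.

150 minutes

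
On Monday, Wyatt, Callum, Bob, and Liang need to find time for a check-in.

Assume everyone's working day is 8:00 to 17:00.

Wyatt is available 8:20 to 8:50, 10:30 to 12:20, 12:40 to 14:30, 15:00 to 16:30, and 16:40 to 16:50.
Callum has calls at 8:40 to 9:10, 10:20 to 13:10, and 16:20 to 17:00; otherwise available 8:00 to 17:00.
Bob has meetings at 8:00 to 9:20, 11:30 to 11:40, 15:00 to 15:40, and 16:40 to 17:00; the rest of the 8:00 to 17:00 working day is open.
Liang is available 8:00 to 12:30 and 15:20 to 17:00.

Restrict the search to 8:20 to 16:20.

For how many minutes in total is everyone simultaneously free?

40 minutes

Callum free within 08:00–17:00: 08:00–08:40, 09:10–10:20, 13:10–16:20.
Bob free within 08:00–17:00: 09:20–11:30, 11:40–15:00, 15:40–16:40.
Wyatt ∩ Callum: 08:20–08:40, 13:10–14:30, 15:00–16:20.
Wyatt ∩ Callum ∩ Bob: 13:10–14:30, 15:40–16:20.
Wyatt ∩ Callum ∩ Bob ∩ Liang: 15:40–16:20.
Restricted to 08:20–16:20: 15:40–16:20.
Total common minutes: 40.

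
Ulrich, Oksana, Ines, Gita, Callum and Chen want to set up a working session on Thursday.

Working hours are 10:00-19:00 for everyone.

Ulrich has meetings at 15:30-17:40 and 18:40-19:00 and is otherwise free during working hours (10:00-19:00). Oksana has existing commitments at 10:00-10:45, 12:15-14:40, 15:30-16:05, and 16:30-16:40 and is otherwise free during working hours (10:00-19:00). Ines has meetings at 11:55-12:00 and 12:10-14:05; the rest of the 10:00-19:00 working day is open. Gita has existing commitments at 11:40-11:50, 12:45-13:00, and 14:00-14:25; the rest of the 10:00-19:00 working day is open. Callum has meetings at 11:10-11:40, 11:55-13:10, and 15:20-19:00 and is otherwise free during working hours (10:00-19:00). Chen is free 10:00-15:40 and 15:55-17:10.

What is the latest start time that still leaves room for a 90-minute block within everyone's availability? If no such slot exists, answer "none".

Ulrich free within 10:00–19:00: 10:00–15:30, 17:40–18:40.
Oksana free within 10:00–19:00: 10:45–12:15, 14:40–15:30, 16:05–16:30, 16:40–19:00.
Ines free within 10:00–19:00: 10:00–11:55, 12:00–12:10, 14:05–19:00.
Gita free within 10:00–19:00: 10:00–11:40, 11:50–12:45, 13:00–14:00, 14:25–19:00.
Callum free within 10:00–19:00: 10:00–11:10, 11:40–11:55, 13:10–15:20.
Ulrich ∩ Oksana: 10:45–12:15, 14:40–15:30, 17:40–18:40.
Ulrich ∩ Oksana ∩ Ines: 10:45–11:55, 12:00–12:10, 14:40–15:30, 17:40–18:40.
Ulrich ∩ Oksana ∩ Ines ∩ Gita: 10:45–11:40, 11:50–11:55, 12:00–12:10, 14:40–15:30, 17:40–18:40.
Ulrich ∩ Oksana ∩ Ines ∩ Gita ∩ Callum: 10:45–11:10, 11:50–11:55, 14:40–15:20.
Ulrich ∩ Oksana ∩ Ines ∩ Gita ∩ Callum ∩ Chen: 10:45–11:10, 11:50–11:55, 14:40–15:20.
Windows ≥ 90 min: (none).

none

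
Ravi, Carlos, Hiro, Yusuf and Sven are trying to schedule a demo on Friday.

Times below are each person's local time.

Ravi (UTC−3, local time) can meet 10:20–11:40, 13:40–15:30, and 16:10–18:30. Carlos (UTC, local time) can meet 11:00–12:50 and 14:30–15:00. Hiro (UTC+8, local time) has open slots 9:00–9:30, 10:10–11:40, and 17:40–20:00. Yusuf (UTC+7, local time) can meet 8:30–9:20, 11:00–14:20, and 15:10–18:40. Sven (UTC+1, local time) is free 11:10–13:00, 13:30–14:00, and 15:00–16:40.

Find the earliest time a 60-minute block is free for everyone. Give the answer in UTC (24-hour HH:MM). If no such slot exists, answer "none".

none

Ravi → UTC: 13:20–14:40, 16:40–18:30, 19:10–21:30.
Carlos → UTC: 11:00–12:50, 14:30–15:00.
Hiro → UTC: 01:00–01:30, 02:10–03:40, 09:40–12:00.
Yusuf → UTC: 01:30–02:20, 04:00–07:20, 08:10–11:40.
Sven → UTC: 10:10–12:00, 12:30–13:00, 14:00–15:40.
Ravi ∩ Carlos: 14:30–14:40.
Ravi ∩ Carlos ∩ Hiro: (none).
Ravi ∩ Carlos ∩ Hiro ∩ Yusuf: (none).
Ravi ∩ Carlos ∩ Hiro ∩ Yusuf ∩ Sven: (none).
Windows ≥ 60 min: (none).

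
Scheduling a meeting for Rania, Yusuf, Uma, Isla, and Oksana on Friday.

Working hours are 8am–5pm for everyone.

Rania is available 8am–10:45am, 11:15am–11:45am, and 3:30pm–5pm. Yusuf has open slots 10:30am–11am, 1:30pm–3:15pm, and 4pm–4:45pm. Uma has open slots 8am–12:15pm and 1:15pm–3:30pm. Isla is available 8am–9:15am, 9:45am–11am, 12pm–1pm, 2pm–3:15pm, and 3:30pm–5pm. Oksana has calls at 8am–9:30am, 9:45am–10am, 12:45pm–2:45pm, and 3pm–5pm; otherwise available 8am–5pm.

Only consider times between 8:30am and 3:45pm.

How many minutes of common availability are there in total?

Oksana free within 08:00–17:00: 09:30–09:45, 10:00–12:45, 14:45–15:00.
Rania ∩ Yusuf: 10:30–10:45, 16:00–16:45.
Rania ∩ Yusuf ∩ Uma: 10:30–10:45.
Rania ∩ Yusuf ∩ Uma ∩ Isla: 10:30–10:45.
Rania ∩ Yusuf ∩ Uma ∩ Isla ∩ Oksana: 10:30–10:45.
Restricted to 08:30–15:45: 10:30–10:45.
Total common minutes: 15.

15 minutes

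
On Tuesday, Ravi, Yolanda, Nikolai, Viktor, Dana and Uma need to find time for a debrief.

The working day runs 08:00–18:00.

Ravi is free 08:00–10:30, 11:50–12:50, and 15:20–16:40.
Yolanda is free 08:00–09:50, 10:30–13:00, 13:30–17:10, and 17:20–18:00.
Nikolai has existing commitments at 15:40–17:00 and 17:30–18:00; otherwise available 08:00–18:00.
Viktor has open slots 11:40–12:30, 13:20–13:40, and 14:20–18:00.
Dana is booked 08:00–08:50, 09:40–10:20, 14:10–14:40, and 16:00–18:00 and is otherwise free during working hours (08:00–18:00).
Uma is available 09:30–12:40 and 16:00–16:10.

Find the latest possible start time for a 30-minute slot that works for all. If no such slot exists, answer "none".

Nikolai free within 08:00–18:00: 08:00–15:40, 17:00–17:30.
Dana free within 08:00–18:00: 08:50–09:40, 10:20–14:10, 14:40–16:00.
Ravi ∩ Yolanda: 08:00–09:50, 11:50–12:50, 15:20–16:40.
Ravi ∩ Yolanda ∩ Nikolai: 08:00–09:50, 11:50–12:50, 15:20–15:40.
Ravi ∩ Yolanda ∩ Nikolai ∩ Viktor: 11:50–12:30, 15:20–15:40.
Ravi ∩ Yolanda ∩ Nikolai ∩ Viktor ∩ Dana: 11:50–12:30, 15:20–15:40.
Ravi ∩ Yolanda ∩ Nikolai ∩ Viktor ∩ Dana ∩ Uma: 11:50–12:30.
Windows ≥ 30 min: 11:50–12:30.
Latest start in the last window 11:50–12:30 is 12:30 − 30 min = 12:00.

12:00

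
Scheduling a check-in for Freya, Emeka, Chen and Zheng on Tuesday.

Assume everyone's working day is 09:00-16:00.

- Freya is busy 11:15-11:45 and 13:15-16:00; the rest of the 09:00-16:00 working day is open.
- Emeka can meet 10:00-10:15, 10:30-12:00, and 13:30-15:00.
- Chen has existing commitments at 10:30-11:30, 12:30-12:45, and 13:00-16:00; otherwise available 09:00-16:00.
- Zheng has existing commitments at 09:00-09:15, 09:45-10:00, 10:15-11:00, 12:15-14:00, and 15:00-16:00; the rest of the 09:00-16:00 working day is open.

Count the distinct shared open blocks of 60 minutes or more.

Freya free within 09:00–16:00: 09:00–11:15, 11:45–13:15.
Chen free within 09:00–16:00: 09:00–10:30, 11:30–12:30, 12:45–13:00.
Zheng free within 09:00–16:00: 09:15–09:45, 10:00–10:15, 11:00–12:15, 14:00–15:00.
Freya ∩ Emeka: 10:00–10:15, 10:30–11:15, 11:45–12:00.
Freya ∩ Emeka ∩ Chen: 10:00–10:15, 11:45–12:00.
Freya ∩ Emeka ∩ Chen ∩ Zheng: 10:00–10:15, 11:45–12:00.
Windows ≥ 60 min: (none).
That's 0 windows.

0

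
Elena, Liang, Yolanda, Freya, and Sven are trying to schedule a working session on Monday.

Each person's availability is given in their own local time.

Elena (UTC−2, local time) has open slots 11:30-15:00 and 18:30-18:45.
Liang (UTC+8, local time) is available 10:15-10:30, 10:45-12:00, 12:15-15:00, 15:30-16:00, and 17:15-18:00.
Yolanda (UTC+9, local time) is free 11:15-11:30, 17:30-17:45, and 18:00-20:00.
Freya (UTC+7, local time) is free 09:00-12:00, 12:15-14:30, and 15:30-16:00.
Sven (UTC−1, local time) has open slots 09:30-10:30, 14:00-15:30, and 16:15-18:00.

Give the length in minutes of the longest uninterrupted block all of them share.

Elena → UTC: 13:30–17:00, 20:30–20:45.
Liang → UTC: 02:15–02:30, 02:45–04:00, 04:15–07:00, 07:30–08:00, 09:15–10:00.
Yolanda → UTC: 02:15–02:30, 08:30–08:45, 09:00–11:00.
Freya → UTC: 02:00–05:00, 05:15–07:30, 08:30–09:00.
Sven → UTC: 10:30–11:30, 15:00–16:30, 17:15–19:00.
Elena ∩ Liang: (none).
Elena ∩ Liang ∩ Yolanda: (none).
Elena ∩ Liang ∩ Yolanda ∩ Freya: (none).
Elena ∩ Liang ∩ Yolanda ∩ Freya ∩ Sven: (none).
No common window.

0 minutes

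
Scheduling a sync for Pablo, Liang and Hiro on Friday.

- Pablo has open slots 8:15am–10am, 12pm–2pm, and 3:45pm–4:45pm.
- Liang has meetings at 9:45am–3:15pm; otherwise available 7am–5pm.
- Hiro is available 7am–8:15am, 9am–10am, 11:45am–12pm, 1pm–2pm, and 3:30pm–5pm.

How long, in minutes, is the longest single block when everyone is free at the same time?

60 minutes

Liang free within 07:00–17:00: 07:00–09:45, 15:15–17:00.
Pablo ∩ Liang: 08:15–09:45, 15:45–16:45.
Pablo ∩ Liang ∩ Hiro: 09:00–09:45, 15:45–16:45.
Common window lengths: 45, 60 min; longest is 60.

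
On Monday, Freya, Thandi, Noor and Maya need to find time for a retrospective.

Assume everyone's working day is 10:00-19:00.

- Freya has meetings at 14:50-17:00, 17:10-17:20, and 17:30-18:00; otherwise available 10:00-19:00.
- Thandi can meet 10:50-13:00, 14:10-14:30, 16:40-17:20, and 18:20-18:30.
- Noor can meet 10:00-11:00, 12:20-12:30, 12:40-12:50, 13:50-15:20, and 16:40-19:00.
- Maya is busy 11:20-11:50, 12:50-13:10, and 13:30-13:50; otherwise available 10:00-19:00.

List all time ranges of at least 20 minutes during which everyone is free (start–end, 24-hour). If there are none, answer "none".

Freya free within 10:00–19:00: 10:00–14:50, 17:00–17:10, 17:20–17:30, 18:00–19:00.
Maya free within 10:00–19:00: 10:00–11:20, 11:50–12:50, 13:10–13:30, 13:50–19:00.
Freya ∩ Thandi: 10:50–13:00, 14:10–14:30, 17:00–17:10, 18:20–18:30.
Freya ∩ Thandi ∩ Noor: 10:50–11:00, 12:20–12:30, 12:40–12:50, 14:10–14:30, 17:00–17:10, 18:20–18:30.
Freya ∩ Thandi ∩ Noor ∩ Maya: 10:50–11:00, 12:20–12:30, 12:40–12:50, 14:10–14:30, 17:00–17:10, 18:20–18:30.
Windows ≥ 20 min: 14:10–14:30.

14:10–14:30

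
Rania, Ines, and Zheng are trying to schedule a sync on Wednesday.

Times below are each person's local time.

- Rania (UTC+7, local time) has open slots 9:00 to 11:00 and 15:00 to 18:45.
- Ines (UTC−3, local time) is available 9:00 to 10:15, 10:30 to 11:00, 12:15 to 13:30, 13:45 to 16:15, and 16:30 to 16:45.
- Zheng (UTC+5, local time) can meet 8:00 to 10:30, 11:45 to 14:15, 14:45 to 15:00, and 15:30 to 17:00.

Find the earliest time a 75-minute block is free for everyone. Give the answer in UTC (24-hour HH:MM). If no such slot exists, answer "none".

Rania → UTC: 02:00–04:00, 08:00–11:45.
Ines → UTC: 12:00–13:15, 13:30–14:00, 15:15–16:30, 16:45–19:15, 19:30–19:45.
Zheng → UTC: 03:00–05:30, 06:45–09:15, 09:45–10:00, 10:30–12:00.
Rania ∩ Ines: (none).
Rania ∩ Ines ∩ Zheng: (none).
Windows ≥ 75 min: (none).

none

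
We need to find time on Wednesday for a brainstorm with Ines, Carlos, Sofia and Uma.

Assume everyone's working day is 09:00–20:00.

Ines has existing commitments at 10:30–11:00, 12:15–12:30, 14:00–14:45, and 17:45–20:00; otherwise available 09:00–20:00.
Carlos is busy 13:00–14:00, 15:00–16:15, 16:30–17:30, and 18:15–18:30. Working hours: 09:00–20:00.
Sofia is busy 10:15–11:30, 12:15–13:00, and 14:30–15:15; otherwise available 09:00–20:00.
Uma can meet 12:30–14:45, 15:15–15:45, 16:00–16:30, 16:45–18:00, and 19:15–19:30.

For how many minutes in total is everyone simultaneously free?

30 minutes

Ines free within 09:00–20:00: 09:00–10:30, 11:00–12:15, 12:30–14:00, 14:45–17:45.
Carlos free within 09:00–20:00: 09:00–13:00, 14:00–15:00, 16:15–16:30, 17:30–18:15, 18:30–20:00.
Sofia free within 09:00–20:00: 09:00–10:15, 11:30–12:15, 13:00–14:30, 15:15–20:00.
Ines ∩ Carlos: 09:00–10:30, 11:00–12:15, 12:30–13:00, 14:45–15:00, 16:15–16:30, 17:30–17:45.
Ines ∩ Carlos ∩ Sofia: 09:00–10:15, 11:30–12:15, 16:15–16:30, 17:30–17:45.
Ines ∩ Carlos ∩ Sofia ∩ Uma: 16:15–16:30, 17:30–17:45.
Total common minutes: 15 + 15 = 30.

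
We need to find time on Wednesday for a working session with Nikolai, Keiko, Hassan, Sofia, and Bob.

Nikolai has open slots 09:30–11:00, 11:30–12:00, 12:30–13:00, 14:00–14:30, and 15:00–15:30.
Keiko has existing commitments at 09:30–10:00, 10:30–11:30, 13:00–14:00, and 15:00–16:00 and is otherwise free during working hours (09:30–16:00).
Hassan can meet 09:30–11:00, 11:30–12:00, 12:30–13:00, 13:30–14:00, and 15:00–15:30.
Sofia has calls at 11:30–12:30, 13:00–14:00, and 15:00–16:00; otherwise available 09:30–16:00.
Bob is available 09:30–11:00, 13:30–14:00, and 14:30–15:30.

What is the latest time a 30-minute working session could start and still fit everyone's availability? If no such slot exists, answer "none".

Keiko free within 09:30–16:00: 10:00–10:30, 11:30–13:00, 14:00–15:00.
Sofia free within 09:30–16:00: 09:30–11:30, 12:30–13:00, 14:00–15:00.
Nikolai ∩ Keiko: 10:00–10:30, 11:30–12:00, 12:30–13:00, 14:00–14:30.
Nikolai ∩ Keiko ∩ Hassan: 10:00–10:30, 11:30–12:00, 12:30–13:00.
Nikolai ∩ Keiko ∩ Hassan ∩ Sofia: 10:00–10:30, 12:30–13:00.
Nikolai ∩ Keiko ∩ Hassan ∩ Sofia ∩ Bob: 10:00–10:30.
Windows ≥ 30 min: 10:00–10:30.
Latest start in the last window 10:00–10:30 is 10:30 − 30 min = 10:00.

10:00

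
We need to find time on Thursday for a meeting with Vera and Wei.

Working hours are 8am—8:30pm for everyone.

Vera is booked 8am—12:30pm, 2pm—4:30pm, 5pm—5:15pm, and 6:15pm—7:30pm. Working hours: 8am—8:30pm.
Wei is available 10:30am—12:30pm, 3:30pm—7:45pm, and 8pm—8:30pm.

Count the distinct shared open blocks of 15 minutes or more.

Vera free within 08:00–20:30: 12:30–14:00, 16:30–17:00, 17:15–18:15, 19:30–20:30.
Vera ∩ Wei: 16:30–17:00, 17:15–18:15, 19:30–19:45, 20:00–20:30.
Windows ≥ 15 min: 16:30–17:00, 17:15–18:15, 19:30–19:45, 20:00–20:30.
That's 4 windows.

4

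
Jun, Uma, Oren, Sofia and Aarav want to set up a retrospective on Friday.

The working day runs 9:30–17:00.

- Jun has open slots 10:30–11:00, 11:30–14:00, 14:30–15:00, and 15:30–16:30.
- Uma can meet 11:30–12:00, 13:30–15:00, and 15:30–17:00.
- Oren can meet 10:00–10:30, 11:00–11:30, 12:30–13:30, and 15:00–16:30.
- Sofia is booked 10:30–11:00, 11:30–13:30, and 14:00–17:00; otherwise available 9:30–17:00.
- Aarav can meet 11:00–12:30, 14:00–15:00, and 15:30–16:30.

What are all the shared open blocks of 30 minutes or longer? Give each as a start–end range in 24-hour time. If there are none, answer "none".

none

Sofia free within 09:30–17:00: 09:30–10:30, 11:00–11:30, 13:30–14:00.
Jun ∩ Uma: 11:30–12:00, 13:30–14:00, 14:30–15:00, 15:30–16:30.
Jun ∩ Uma ∩ Oren: 15:30–16:30.
Jun ∩ Uma ∩ Oren ∩ Sofia: (none).
Jun ∩ Uma ∩ Oren ∩ Sofia ∩ Aarav: (none).
Windows ≥ 30 min: (none).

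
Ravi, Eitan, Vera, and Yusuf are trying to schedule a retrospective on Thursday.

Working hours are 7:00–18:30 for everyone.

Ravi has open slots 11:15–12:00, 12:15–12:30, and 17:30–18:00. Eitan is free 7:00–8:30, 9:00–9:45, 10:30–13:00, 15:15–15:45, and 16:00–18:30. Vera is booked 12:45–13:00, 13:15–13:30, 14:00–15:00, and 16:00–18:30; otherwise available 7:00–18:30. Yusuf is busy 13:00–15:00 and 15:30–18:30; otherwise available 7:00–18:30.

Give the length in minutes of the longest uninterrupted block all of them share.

45 minutes

Vera free within 07:00–18:30: 07:00–12:45, 13:00–13:15, 13:30–14:00, 15:00–16:00.
Yusuf free within 07:00–18:30: 07:00–13:00, 15:00–15:30.
Ravi ∩ Eitan: 11:15–12:00, 12:15–12:30, 17:30–18:00.
Ravi ∩ Eitan ∩ Vera: 11:15–12:00, 12:15–12:30.
Ravi ∩ Eitan ∩ Vera ∩ Yusuf: 11:15–12:00, 12:15–12:30.
Common window lengths: 45, 15 min; longest is 45.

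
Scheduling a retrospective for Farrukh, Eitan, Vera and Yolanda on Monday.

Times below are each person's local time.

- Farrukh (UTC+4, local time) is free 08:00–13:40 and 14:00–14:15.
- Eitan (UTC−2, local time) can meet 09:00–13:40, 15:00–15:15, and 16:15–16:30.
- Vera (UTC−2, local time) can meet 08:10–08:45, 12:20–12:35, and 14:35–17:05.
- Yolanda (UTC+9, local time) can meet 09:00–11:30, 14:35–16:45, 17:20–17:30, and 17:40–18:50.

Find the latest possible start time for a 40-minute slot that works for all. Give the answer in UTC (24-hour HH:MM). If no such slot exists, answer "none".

none

Farrukh → UTC: 04:00–09:40, 10:00–10:15.
Eitan → UTC: 11:00–15:40, 17:00–17:15, 18:15–18:30.
Vera → UTC: 10:10–10:45, 14:20–14:35, 16:35–19:05.
Yolanda → UTC: 00:00–02:30, 05:35–07:45, 08:20–08:30, 08:40–09:50.
Farrukh ∩ Eitan: (none).
Farrukh ∩ Eitan ∩ Vera: (none).
Farrukh ∩ Eitan ∩ Vera ∩ Yolanda: (none).
Windows ≥ 40 min: (none).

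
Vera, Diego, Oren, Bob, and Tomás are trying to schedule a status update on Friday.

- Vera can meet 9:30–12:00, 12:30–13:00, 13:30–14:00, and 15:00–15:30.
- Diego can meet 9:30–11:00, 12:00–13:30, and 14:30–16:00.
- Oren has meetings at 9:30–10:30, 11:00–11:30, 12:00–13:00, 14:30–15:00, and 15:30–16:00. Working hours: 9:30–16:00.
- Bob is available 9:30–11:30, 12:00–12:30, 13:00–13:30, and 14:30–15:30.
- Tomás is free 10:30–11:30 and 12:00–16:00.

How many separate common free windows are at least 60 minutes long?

Oren free within 09:30–16:00: 10:30–11:00, 11:30–12:00, 13:00–14:30, 15:00–15:30.
Vera ∩ Diego: 09:30–11:00, 12:30–13:00, 15:00–15:30.
Vera ∩ Diego ∩ Oren: 10:30–11:00, 15:00–15:30.
Vera ∩ Diego ∩ Oren ∩ Bob: 10:30–11:00, 15:00–15:30.
Vera ∩ Diego ∩ Oren ∩ Bob ∩ Tomás: 10:30–11:00, 15:00–15:30.
Windows ≥ 60 min: (none).
That's 0 windows.

0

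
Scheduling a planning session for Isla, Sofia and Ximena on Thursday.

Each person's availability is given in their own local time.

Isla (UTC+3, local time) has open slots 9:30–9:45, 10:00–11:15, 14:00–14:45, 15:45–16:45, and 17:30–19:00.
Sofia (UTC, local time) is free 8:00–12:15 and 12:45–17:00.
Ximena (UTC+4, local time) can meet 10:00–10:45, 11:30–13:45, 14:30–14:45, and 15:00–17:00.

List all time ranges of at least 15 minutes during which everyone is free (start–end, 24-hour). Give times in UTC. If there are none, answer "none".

08:00–08:15, 11:00–11:45, 12:45–13:00

Isla → UTC: 06:30–06:45, 07:00–08:15, 11:00–11:45, 12:45–13:45, 14:30–16:00.
Sofia → UTC: 08:00–12:15, 12:45–17:00.
Ximena → UTC: 06:00–06:45, 07:30–09:45, 10:30–10:45, 11:00–13:00.
Isla ∩ Sofia: 08:00–08:15, 11:00–11:45, 12:45–13:45, 14:30–16:00.
Isla ∩ Sofia ∩ Ximena: 08:00–08:15, 11:00–11:45, 12:45–13:00.
Windows ≥ 15 min: 08:00–08:15, 11:00–11:45, 12:45–13:00.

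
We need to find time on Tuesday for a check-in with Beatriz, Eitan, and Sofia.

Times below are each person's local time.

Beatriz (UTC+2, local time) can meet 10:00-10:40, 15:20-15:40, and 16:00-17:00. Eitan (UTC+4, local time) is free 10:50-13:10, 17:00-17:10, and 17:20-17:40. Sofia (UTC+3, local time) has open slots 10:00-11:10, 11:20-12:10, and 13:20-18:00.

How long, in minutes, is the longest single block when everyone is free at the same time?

20 minutes

Beatriz → UTC: 08:00–08:40, 13:20–13:40, 14:00–15:00.
Eitan → UTC: 06:50–09:10, 13:00–13:10, 13:20–13:40.
Sofia → UTC: 07:00–08:10, 08:20–09:10, 10:20–15:00.
Beatriz ∩ Eitan: 08:00–08:40, 13:20–13:40.
Beatriz ∩ Eitan ∩ Sofia: 08:00–08:10, 08:20–08:40, 13:20–13:40.
Common window lengths: 10, 20, 20 min; longest is 20.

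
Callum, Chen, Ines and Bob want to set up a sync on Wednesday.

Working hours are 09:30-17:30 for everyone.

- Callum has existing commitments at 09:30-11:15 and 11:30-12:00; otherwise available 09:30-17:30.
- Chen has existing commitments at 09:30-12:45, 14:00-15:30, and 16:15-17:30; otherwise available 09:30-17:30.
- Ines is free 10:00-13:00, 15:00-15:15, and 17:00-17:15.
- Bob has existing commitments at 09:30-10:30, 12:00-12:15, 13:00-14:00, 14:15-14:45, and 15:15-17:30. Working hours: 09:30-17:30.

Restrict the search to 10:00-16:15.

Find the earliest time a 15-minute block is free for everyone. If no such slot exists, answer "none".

Callum free within 09:30–17:30: 11:15–11:30, 12:00–17:30.
Chen free within 09:30–17:30: 12:45–14:00, 15:30–16:15.
Bob free within 09:30–17:30: 10:30–12:00, 12:15–13:00, 14:00–14:15, 14:45–15:15.
Callum ∩ Chen: 12:45–14:00, 15:30–16:15.
Callum ∩ Chen ∩ Ines: 12:45–13:00.
Callum ∩ Chen ∩ Ines ∩ Bob: 12:45–13:00.
Restricted to 10:00–16:15: 12:45–13:00.
Windows ≥ 15 min: 12:45–13:00.
Earliest such window starts at 12:45.

12:45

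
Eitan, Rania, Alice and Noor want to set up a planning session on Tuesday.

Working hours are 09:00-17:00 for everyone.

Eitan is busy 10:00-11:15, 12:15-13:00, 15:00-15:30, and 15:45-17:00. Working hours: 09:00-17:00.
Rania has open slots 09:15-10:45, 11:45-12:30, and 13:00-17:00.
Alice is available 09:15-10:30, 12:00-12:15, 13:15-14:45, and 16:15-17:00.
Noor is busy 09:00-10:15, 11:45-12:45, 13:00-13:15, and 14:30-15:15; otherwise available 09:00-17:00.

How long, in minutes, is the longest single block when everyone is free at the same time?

75 minutes

Eitan free within 09:00–17:00: 09:00–10:00, 11:15–12:15, 13:00–15:00, 15:30–15:45.
Noor free within 09:00–17:00: 10:15–11:45, 12:45–13:00, 13:15–14:30, 15:15–17:00.
Eitan ∩ Rania: 09:15–10:00, 11:45–12:15, 13:00–15:00, 15:30–15:45.
Eitan ∩ Rania ∩ Alice: 09:15–10:00, 12:00–12:15, 13:15–14:45.
Eitan ∩ Rania ∩ Alice ∩ Noor: 13:15–14:30.
Single common window of 75 minutes.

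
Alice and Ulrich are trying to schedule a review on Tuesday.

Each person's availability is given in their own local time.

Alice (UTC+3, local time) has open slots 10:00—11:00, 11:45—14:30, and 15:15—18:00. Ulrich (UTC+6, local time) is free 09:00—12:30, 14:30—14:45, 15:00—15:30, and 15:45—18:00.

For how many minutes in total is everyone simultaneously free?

Alice → UTC: 07:00–08:00, 08:45–11:30, 12:15–15:00.
Ulrich → UTC: 03:00–06:30, 08:30–08:45, 09:00–09:30, 09:45–12:00.
Alice ∩ Ulrich: 09:00–09:30, 09:45–11:30.
Total common minutes: 30 + 105 = 135.

135 minutes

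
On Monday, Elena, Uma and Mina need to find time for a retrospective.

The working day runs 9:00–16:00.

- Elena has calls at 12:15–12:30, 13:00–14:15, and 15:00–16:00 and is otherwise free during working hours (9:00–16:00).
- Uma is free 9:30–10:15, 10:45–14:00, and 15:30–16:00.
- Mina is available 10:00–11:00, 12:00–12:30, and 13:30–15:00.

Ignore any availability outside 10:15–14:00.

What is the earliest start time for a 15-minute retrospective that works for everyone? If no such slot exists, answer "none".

Elena free within 09:00–16:00: 09:00–12:15, 12:30–13:00, 14:15–15:00.
Elena ∩ Uma: 09:30–10:15, 10:45–12:15, 12:30–13:00.
Elena ∩ Uma ∩ Mina: 10:00–10:15, 10:45–11:00, 12:00–12:15.
Restricted to 10:15–14:00: 10:45–11:00, 12:00–12:15.
Windows ≥ 15 min: 10:45–11:00, 12:00–12:15.
Earliest such window starts at 10:45.

10:45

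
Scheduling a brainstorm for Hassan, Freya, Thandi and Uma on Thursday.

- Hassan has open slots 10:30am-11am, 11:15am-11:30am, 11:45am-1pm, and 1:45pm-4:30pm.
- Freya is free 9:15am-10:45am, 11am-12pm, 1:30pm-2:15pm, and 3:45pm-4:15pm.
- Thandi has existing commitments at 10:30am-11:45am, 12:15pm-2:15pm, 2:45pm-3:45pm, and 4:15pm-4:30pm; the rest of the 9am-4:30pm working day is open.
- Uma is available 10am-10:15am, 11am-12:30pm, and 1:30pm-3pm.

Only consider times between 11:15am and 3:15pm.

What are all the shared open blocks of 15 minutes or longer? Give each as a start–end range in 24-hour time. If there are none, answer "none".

Thandi free within 09:00–16:30: 09:00–10:30, 11:45–12:15, 14:15–14:45, 15:45–16:15.
Hassan ∩ Freya: 10:30–10:45, 11:15–11:30, 11:45–12:00, 13:45–14:15, 15:45–16:15.
Hassan ∩ Freya ∩ Thandi: 11:45–12:00, 15:45–16:15.
Hassan ∩ Freya ∩ Thandi ∩ Uma: 11:45–12:00.
Restricted to 11:15–15:15: 11:45–12:00.
Windows ≥ 15 min: 11:45–12:00.

11:45–12:00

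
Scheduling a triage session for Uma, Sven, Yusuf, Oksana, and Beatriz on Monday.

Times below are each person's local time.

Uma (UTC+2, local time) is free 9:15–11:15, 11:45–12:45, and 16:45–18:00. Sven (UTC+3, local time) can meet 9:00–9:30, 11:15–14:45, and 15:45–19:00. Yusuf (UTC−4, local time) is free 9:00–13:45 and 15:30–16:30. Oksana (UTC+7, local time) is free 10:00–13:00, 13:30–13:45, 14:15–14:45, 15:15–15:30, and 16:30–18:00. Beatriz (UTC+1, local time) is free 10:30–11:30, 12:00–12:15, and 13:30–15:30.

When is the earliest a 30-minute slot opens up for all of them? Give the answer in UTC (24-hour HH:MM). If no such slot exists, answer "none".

none

Uma → UTC: 07:15–09:15, 09:45–10:45, 14:45–16:00.
Sven → UTC: 06:00–06:30, 08:15–11:45, 12:45–16:00.
Yusuf → UTC: 13:00–17:45, 19:30–20:30.
Oksana → UTC: 03:00–06:00, 06:30–06:45, 07:15–07:45, 08:15–08:30, 09:30–11:00.
Beatriz → UTC: 09:30–10:30, 11:00–11:15, 12:30–14:30.
Uma ∩ Sven: 08:15–09:15, 09:45–10:45, 14:45–16:00.
Uma ∩ Sven ∩ Yusuf: 14:45–16:00.
Uma ∩ Sven ∩ Yusuf ∩ Oksana: (none).
Uma ∩ Sven ∩ Yusuf ∩ Oksana ∩ Beatriz: (none).
Windows ≥ 30 min: (none).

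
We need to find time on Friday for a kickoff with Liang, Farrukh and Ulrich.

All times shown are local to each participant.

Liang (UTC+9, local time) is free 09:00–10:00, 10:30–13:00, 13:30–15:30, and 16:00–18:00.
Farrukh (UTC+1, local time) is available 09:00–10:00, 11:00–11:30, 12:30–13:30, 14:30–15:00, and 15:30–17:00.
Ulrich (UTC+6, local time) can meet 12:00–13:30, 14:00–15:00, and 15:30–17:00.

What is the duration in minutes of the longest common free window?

60 minutes

Liang → UTC: 00:00–01:00, 01:30–04:00, 04:30–06:30, 07:00–09:00.
Farrukh → UTC: 08:00–09:00, 10:00–10:30, 11:30–12:30, 13:30–14:00, 14:30–16:00.
Ulrich → UTC: 06:00–07:30, 08:00–09:00, 09:30–11:00.
Liang ∩ Farrukh: 08:00–09:00.
Liang ∩ Farrukh ∩ Ulrich: 08:00–09:00.
Single common window of 60 minutes.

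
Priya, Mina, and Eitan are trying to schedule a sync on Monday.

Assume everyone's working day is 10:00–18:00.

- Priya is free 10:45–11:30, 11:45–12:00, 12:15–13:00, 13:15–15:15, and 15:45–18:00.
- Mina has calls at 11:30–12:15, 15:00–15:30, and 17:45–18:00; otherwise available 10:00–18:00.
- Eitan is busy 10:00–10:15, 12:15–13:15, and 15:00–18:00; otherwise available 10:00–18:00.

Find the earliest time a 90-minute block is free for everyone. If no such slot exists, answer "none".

13:15

Mina free within 10:00–18:00: 10:00–11:30, 12:15–15:00, 15:30–17:45.
Eitan free within 10:00–18:00: 10:15–12:15, 13:15–15:00.
Priya ∩ Mina: 10:45–11:30, 12:15–13:00, 13:15–15:00, 15:45–17:45.
Priya ∩ Mina ∩ Eitan: 10:45–11:30, 13:15–15:00.
Windows ≥ 90 min: 13:15–15:00.
Earliest such window starts at 13:15.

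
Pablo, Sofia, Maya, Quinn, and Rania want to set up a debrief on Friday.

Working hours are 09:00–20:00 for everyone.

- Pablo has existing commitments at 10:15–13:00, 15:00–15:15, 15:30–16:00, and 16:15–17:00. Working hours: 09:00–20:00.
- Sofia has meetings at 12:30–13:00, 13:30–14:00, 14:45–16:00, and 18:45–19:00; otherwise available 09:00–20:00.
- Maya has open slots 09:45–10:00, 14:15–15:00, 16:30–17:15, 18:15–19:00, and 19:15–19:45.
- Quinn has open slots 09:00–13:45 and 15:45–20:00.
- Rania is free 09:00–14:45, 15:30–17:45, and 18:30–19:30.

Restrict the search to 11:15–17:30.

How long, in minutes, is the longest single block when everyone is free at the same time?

Pablo free within 09:00–20:00: 09:00–10:15, 13:00–15:00, 15:15–15:30, 16:00–16:15, 17:00–20:00.
Sofia free within 09:00–20:00: 09:00–12:30, 13:00–13:30, 14:00–14:45, 16:00–18:45, 19:00–20:00.
Pablo ∩ Sofia: 09:00–10:15, 13:00–13:30, 14:00–14:45, 16:00–16:15, 17:00–18:45, 19:00–20:00.
Pablo ∩ Sofia ∩ Maya: 09:45–10:00, 14:15–14:45, 17:00–17:15, 18:15–18:45, 19:15–19:45.
Pablo ∩ Sofia ∩ Maya ∩ Quinn: 09:45–10:00, 17:00–17:15, 18:15–18:45, 19:15–19:45.
Pablo ∩ Sofia ∩ Maya ∩ Quinn ∩ Rania: 09:45–10:00, 17:00–17:15, 18:30–18:45, 19:15–19:30.
Restricted to 11:15–17:30: 17:00–17:15.
Single common window of 15 minutes.

15 minutes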